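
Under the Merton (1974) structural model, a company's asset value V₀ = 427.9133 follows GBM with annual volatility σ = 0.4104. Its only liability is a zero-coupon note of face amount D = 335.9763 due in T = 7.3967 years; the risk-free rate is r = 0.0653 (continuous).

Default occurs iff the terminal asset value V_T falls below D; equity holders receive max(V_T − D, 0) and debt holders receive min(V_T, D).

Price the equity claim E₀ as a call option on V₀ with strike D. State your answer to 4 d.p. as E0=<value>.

E0=268.1150

d₁ = [ln(V₀/D) + (r + σ²/2)T] / (σ√T)
   = [ln(427.9133/335.9763) + (0.0653 + 0.5·0.4104²)·7.3967] / (0.4104·√7.3967)
   = [0.241880 + 1.105911] / 1.116160 = 1.207525
d₂ = d₁ − σ√T = 1.207525 − 1.116160 = 0.091365
N(d₁) = 0.886385,  N(d₂) = 0.536399,  e^(−rT) = 0.616927
E₀ = V₀·N(d₁) − D·e^(−rT)·N(d₂)
   = 427.9133·0.886385 − 335.9763·0.616927·0.536399 = 268.115006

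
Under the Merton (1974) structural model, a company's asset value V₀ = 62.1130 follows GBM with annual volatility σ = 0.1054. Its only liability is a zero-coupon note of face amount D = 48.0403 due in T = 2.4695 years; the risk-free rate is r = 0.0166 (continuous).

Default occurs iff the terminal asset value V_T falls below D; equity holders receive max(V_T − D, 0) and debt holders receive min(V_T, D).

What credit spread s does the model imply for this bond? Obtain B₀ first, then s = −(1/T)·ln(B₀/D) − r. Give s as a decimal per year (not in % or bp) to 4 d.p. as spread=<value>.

d₁ = [ln(V₀/D) + (r + σ²/2)T] / (σ√T)
   = [ln(62.1130/48.0403) + (0.0166 + 0.5·0.1054²)·2.4695] / (0.1054·√2.4695)
   = [0.256915 + 0.054711] / 0.165632 = 1.881431
d₂ = d₁ − σ√T = 1.881431 − 0.165632 = 1.715799
N(d₁) = 0.970043,  N(d₂) = 0.956901,  e^(−rT) = 0.959835
E₀ = V₀·N(d₁) − D·e^(−rT)·N(d₂)
   = 62.1130·0.970043 − 48.0403·0.959835·0.956901 = 16.128881
B₀ = V₀ − E₀ = 62.1130 − 16.128881 = 45.984119
spread = −(1/T)·ln(B₀/D) − r = −(1/2.4695)·ln(45.984119/48.0403) − 0.0166 = 0.00111377

spread=0.0011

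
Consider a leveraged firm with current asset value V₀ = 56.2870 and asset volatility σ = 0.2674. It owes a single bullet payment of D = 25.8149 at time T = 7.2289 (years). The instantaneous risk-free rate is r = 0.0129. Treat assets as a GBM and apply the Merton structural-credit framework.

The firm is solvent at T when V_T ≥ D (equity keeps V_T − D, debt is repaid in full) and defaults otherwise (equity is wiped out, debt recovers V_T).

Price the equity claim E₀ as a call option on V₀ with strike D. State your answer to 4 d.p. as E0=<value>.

d₁ = [ln(V₀/D) + (r + σ²/2)T] / (σ√T)
   = [ln(56.2870/25.8149) + (0.0129 + 0.5·0.2674²)·7.2289] / (0.2674·√7.2289)
   = [0.779512 + 0.351696] / 0.718948 = 1.573421
d₂ = d₁ − σ√T = 1.573421 − 0.718948 = 0.854473
N(d₁) = 0.942189,  N(d₂) = 0.803578,  e^(−rT) = 0.910963
E₀ = V₀·N(d₁) − D·e^(−rT)·N(d₂)
   = 56.2870·0.942189 − 25.8149·0.910963·0.803578 = 34.135718

E0=34.1357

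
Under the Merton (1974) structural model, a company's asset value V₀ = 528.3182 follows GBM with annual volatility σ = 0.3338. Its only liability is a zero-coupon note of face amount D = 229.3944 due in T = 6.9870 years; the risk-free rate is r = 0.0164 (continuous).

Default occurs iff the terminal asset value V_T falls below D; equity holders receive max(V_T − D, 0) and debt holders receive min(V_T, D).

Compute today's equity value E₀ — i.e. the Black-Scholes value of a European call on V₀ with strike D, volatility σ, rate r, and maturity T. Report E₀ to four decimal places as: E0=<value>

d₁ = [ln(V₀/D) + (r + σ²/2)T] / (σ√T)
   = [ln(528.3182/229.3944) + (0.0164 + 0.5·0.3338²)·6.9870] / (0.3338·√6.9870)
   = [0.834256 + 0.503841] / 0.882331 = 1.516547
d₂ = d₁ − σ√T = 1.516547 − 0.882331 = 0.634216
N(d₁) = 0.935309,  N(d₂) = 0.737030,  e^(−rT) = 0.891735
E₀ = V₀·N(d₁) − D·e^(−rT)·N(d₂)
   = 528.3182·0.935309 − 229.3944·0.891735·0.737030 = 343.374963

E0=343.3750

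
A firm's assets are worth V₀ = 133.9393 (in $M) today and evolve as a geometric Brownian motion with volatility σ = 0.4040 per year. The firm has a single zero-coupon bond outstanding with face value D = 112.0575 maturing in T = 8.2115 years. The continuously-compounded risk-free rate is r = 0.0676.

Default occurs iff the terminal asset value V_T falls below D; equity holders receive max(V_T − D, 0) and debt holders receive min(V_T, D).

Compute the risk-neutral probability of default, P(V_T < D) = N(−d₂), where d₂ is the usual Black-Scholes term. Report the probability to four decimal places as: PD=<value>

PD=0.4782

d₁ = [ln(V₀/D) + (r + σ²/2)T] / (σ√T)
   = [ln(133.9393/112.0575) + (0.0676 + 0.5·0.4040²)·8.2115] / (0.4040·√8.2115)
   = [0.178375 + 1.225221] / 1.157691 = 1.212410
d₂ = d₁ − σ√T = 1.212410 − 1.157691 = 0.054719
risk-neutral PD = N(−d₂) = N(-0.054719) = 0.478181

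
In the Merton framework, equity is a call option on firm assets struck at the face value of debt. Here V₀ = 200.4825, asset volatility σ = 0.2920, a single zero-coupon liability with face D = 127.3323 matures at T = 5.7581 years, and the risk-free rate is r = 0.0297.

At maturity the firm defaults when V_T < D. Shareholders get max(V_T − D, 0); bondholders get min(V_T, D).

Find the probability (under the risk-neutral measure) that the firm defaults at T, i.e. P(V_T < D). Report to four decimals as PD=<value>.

d₁ = [ln(V₀/D) + (r + σ²/2)T] / (σ√T)
   = [ln(200.4825/127.3323) + (0.0297 + 0.5·0.2920²)·5.7581] / (0.2920·√5.7581)
   = [0.453927 + 0.416495] / 0.700684 = 1.242245
d₂ = d₁ − σ√T = 1.242245 − 0.700684 = 0.541561
risk-neutral PD = N(−d₂) = N(-0.541561) = 0.294061

PD=0.2941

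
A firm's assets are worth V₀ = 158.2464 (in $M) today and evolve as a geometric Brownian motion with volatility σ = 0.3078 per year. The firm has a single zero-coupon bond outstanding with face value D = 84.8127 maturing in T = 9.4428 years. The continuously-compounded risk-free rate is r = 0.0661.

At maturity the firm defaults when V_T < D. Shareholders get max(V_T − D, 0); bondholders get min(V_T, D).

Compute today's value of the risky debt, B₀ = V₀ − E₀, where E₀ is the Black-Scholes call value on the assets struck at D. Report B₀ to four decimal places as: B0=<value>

d₁ = [ln(V₀/D) + (r + σ²/2)T] / (σ√T)
   = [ln(158.2464/84.8127) + (0.0661 + 0.5·0.3078²)·9.4428] / (0.3078·√9.4428)
   = [0.623708 + 1.071478] / 0.945843 = 1.792250
d₂ = d₁ − σ√T = 1.792250 − 0.945843 = 0.846407
N(d₁) = 0.963453,  N(d₂) = 0.801337,  e^(−rT) = 0.535706
E₀ = V₀·N(d₁) − D·e^(−rT)·N(d₂)
   = 158.2464·0.963453 − 84.8127·0.535706·0.801337 = 116.054537
B₀ = V₀ − E₀ = 158.2464 − 116.054537 = 42.191863

B0=42.1919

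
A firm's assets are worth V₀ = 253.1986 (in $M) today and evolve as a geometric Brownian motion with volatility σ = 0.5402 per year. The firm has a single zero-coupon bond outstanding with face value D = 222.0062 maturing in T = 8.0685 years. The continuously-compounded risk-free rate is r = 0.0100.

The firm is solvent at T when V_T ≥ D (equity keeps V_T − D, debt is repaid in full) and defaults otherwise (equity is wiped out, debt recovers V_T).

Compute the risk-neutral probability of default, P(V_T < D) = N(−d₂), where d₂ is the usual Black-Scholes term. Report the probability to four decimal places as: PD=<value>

d₁ = [ln(V₀/D) + (r + σ²/2)T] / (σ√T)
   = [ln(253.1986/222.0062) + (0.0100 + 0.5·0.5402²)·8.0685] / (0.5402·√8.0685)
   = [0.131469 + 1.257944] / 1.534444 = 0.905483
d₂ = d₁ − σ√T = 0.905483 − 1.534444 = -0.628961
risk-neutral PD = N(−d₂) = N(0.628961) = 0.735313

PD=0.7353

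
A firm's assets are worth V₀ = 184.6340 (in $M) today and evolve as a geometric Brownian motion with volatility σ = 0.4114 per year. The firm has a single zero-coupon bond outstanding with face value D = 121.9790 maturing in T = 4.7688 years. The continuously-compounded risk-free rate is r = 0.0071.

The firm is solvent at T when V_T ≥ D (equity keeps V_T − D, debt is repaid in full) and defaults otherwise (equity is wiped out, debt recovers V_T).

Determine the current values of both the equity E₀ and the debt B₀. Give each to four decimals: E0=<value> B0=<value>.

d₁ = [ln(V₀/D) + (r + σ²/2)T] / (σ√T)
   = [ln(184.6340/121.9790) + (0.0071 + 0.5·0.4114²)·4.7688] / (0.4114·√4.7688)
   = [0.414527 + 0.437418] / 0.898398 = 0.948293
d₂ = d₁ − σ√T = 0.948293 − 0.898398 = 0.049895
N(d₁) = 0.828510,  N(d₂) = 0.519897,  e^(−rT) = 0.966708
E₀ = V₀·N(d₁) − D·e^(−rT)·N(d₂)
   = 184.6340·0.828510 − 121.9790·0.966708·0.519897 = 91.665824
B₀ = V₀ − E₀ = 184.6340 − 91.665824 = 92.968176

E0=91.6658 B0=92.9682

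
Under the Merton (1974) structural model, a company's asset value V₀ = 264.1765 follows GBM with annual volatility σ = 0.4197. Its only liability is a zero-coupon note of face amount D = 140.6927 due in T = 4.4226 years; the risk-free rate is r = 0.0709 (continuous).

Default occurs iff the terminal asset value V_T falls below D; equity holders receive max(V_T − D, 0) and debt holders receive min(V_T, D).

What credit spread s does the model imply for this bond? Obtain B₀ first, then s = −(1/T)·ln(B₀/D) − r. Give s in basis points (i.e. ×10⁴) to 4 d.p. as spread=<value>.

d₁ = [ln(V₀/D) + (r + σ²/2)T] / (σ√T)
   = [ln(264.1765/140.6927) + (0.0709 + 0.5·0.4197²)·4.4226] / (0.4197·√4.4226)
   = [0.630039 + 0.703079] / 0.882628 = 1.510396
d₂ = d₁ − σ√T = 1.510396 − 0.882628 = 0.627768
N(d₁) = 0.934529,  N(d₂) = 0.734922,  e^(−rT) = 0.730839
E₀ = V₀·N(d₁) − D·e^(−rT)·N(d₂)
   = 264.1765·0.934529 − 140.6927·0.730839·0.734922 = 171.313160
B₀ = V₀ − E₀ = 264.1765 − 171.313160 = 92.863340
spread = −(1/T)·ln(B₀/D) − r = −(1/4.4226)·ln(92.863340/140.6927) − 0.0709 = 0.02303776
in basis points: 0.02303776 × 10⁴ = 230.3776 bp

spread=230.3776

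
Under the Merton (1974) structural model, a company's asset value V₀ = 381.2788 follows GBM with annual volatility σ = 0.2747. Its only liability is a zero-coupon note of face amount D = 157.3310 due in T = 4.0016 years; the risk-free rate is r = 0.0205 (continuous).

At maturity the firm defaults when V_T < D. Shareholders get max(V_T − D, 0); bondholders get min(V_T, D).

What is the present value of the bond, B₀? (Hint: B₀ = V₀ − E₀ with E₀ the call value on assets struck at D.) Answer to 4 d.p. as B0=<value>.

d₁ = [ln(V₀/D) + (r + σ²/2)T] / (σ√T)
   = [ln(381.2788/157.3310) + (0.0205 + 0.5·0.2747²)·4.0016] / (0.2747·√4.0016)
   = [0.885179 + 0.233013] / 0.549510 = 2.034890
d₂ = d₁ − σ√T = 2.034890 − 0.549510 = 1.485381
N(d₁) = 0.979069,  N(d₂) = 0.931278,  e^(−rT) = 0.921242
E₀ = V₀·N(d₁) − D·e^(−rT)·N(d₂)
   = 381.2788·0.979069 − 157.3310·0.921242·0.931278 = 238.318878
B₀ = V₀ − E₀ = 381.2788 − 238.318878 = 142.959922

B0=142.9599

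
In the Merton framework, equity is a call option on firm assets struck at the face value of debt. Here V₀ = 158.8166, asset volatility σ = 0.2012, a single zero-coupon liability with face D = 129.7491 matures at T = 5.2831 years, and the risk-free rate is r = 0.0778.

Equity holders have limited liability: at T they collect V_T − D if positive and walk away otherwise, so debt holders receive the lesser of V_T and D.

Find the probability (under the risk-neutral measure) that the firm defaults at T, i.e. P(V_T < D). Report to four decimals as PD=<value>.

d₁ = [ln(V₀/D) + (r + σ²/2)T] / (σ√T)
   = [ln(158.8166/129.7491) + (0.0778 + 0.5·0.2012²)·5.2831] / (0.2012·√5.2831)
   = [0.202147 + 0.517959] / 0.462458 = 1.557128
d₂ = d₁ − σ√T = 1.557128 − 0.462458 = 1.094670
risk-neutral PD = N(−d₂) = N(-1.094670) = 0.136831

PD=0.1368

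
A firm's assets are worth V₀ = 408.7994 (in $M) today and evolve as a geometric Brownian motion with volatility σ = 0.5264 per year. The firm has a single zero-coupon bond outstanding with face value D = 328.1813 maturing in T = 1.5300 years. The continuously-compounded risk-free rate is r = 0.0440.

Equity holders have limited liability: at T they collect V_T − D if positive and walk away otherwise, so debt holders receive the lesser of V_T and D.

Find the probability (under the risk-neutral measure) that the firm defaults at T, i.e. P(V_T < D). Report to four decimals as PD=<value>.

d₁ = [ln(V₀/D) + (r + σ²/2)T] / (σ√T)
   = [ln(408.7994/328.1813) + (0.0440 + 0.5·0.5264²)·1.5300] / (0.5264·√1.5300)
   = [0.219658 + 0.279299] / 0.651121 = 0.766306
d₂ = d₁ − σ√T = 0.766306 − 0.651121 = 0.115185
risk-neutral PD = N(−d₂) = N(-0.115185) = 0.454149

PD=0.4541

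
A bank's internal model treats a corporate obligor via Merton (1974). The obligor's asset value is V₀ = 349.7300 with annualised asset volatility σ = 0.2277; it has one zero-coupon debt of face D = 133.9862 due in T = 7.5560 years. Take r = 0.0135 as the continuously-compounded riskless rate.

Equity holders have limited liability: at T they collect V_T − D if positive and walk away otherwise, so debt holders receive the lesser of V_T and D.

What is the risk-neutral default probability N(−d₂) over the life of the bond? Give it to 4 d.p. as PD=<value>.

PD=0.0834

d₁ = [ln(V₀/D) + (r + σ²/2)T] / (σ√T)
   = [ln(349.7300/133.9862) + (0.0135 + 0.5·0.2277²)·7.5560] / (0.2277·√7.5560)
   = [0.959425 + 0.297885] / 0.625906 = 2.008784
d₂ = d₁ − σ√T = 2.008784 − 0.625906 = 1.382878
risk-neutral PD = N(−d₂) = N(-1.382878) = 0.083351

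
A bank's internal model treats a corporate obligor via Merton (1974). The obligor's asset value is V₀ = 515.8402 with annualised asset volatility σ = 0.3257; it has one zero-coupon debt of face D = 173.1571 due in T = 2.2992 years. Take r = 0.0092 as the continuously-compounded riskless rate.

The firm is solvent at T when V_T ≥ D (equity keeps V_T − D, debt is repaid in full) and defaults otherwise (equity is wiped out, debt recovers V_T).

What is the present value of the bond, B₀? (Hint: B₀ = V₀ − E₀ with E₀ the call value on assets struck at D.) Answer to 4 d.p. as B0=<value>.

B0=168.9350

d₁ = [ln(V₀/D) + (r + σ²/2)T] / (σ√T)
   = [ln(515.8402/173.1571) + (0.0092 + 0.5·0.3257²)·2.2992] / (0.3257·√2.2992)
   = [1.091598 + 0.143103] / 0.493863 = 2.500089
d₂ = d₁ − σ√T = 2.500089 − 0.493863 = 2.006227
N(d₁) = 0.993792,  N(d₂) = 0.977584,  e^(−rT) = 0.979070
E₀ = V₀·N(d₁) − D·e^(−rT)·N(d₂)
   = 515.8402·0.993792 − 173.1571·0.979070·0.977584 = 346.905229
B₀ = V₀ − E₀ = 515.8402 − 346.905229 = 168.934971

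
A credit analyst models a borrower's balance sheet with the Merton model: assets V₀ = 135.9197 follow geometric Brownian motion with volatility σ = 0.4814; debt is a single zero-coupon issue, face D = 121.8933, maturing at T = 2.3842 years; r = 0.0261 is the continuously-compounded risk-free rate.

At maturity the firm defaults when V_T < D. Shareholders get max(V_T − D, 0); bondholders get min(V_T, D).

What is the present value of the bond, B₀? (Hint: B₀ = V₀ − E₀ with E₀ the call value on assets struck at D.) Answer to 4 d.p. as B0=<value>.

d₁ = [ln(V₀/D) + (r + σ²/2)T] / (σ√T)
   = [ln(135.9197/121.8933) + (0.0261 + 0.5·0.4814²)·2.3842] / (0.4814·√2.3842)
   = [0.108918 + 0.338492] / 0.743323 = 0.601906
d₂ = d₁ − σ√T = 0.601906 − 0.743323 = -0.141417
N(d₁) = 0.726382,  N(d₂) = 0.443770,  e^(−rT) = 0.939669
E₀ = V₀·N(d₁) − D·e^(−rT)·N(d₂)
   = 135.9197·0.726382 − 121.8933·0.939669·0.443770 = 47.900406
B₀ = V₀ − E₀ = 135.9197 − 47.900406 = 88.019294

B0=88.0193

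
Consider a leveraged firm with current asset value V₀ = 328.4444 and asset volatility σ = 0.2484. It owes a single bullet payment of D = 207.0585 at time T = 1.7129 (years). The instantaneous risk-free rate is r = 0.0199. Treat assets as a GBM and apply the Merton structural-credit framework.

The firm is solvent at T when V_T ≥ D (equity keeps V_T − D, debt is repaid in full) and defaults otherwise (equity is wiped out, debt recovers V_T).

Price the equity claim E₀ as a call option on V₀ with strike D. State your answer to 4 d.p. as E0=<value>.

d₁ = [ln(V₀/D) + (r + σ²/2)T] / (σ√T)
   = [ln(328.4444/207.0585) + (0.0199 + 0.5·0.2484²)·1.7129] / (0.2484·√1.7129)
   = [0.461366 + 0.086932] / 0.325100 = 1.686550
d₂ = d₁ − σ√T = 1.686550 − 0.325100 = 1.361449
N(d₁) = 0.954155,  N(d₂) = 0.913314,  e^(−rT) = 0.966488
E₀ = V₀·N(d₁) − D·e^(−rT)·N(d₂)
   = 328.4444·0.954155 − 207.0585·0.966488·0.913314 = 130.614914

E0=130.6149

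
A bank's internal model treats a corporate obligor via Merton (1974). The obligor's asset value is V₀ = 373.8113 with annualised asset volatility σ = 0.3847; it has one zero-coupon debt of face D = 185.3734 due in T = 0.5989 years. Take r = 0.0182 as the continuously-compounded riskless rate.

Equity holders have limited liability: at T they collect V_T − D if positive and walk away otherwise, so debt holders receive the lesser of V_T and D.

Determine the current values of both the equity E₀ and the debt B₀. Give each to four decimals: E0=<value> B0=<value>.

d₁ = [ln(V₀/D) + (r + σ²/2)T] / (σ√T)
   = [ln(373.8113/185.3734) + (0.0182 + 0.5·0.3847²)·0.5989] / (0.3847·√0.5989)
   = [0.701379 + 0.055217] / 0.297714 = 2.541350
d₂ = d₁ − σ√T = 2.541350 − 0.297714 = 2.243636
N(d₁) = 0.994479,  N(d₂) = 0.987572,  e^(−rT) = 0.989159
E₀ = V₀·N(d₁) − D·e^(−rT)·N(d₂)
   = 373.8113·0.994479 − 185.3734·0.989159·0.987572 = 190.662413
B₀ = V₀ − E₀ = 373.8113 − 190.662413 = 183.148887

E0=190.6624 B0=183.1489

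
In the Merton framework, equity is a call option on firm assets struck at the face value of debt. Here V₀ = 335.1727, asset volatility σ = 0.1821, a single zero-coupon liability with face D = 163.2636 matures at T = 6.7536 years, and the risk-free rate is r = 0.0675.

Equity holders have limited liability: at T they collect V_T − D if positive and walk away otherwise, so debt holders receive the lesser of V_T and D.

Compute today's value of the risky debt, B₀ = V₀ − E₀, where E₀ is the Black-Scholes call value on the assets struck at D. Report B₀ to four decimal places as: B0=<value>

B0=103.3106

d₁ = [ln(V₀/D) + (r + σ²/2)T] / (σ√T)
   = [ln(335.1727/163.2636) + (0.0675 + 0.5·0.1821²)·6.7536] / (0.1821·√6.7536)
   = [0.719280 + 0.567844] / 0.473236 = 2.719836
d₂ = d₁ − σ√T = 2.719836 − 0.473236 = 2.246600
N(d₁) = 0.996734,  N(d₂) = 0.987667,  e^(−rT) = 0.633898
E₀ = V₀·N(d₁) − D·e^(−rT)·N(d₂)
   = 335.1727·0.996734 − 163.2636·0.633898·0.987667 = 231.862083
B₀ = V₀ − E₀ = 335.1727 − 231.862083 = 103.310617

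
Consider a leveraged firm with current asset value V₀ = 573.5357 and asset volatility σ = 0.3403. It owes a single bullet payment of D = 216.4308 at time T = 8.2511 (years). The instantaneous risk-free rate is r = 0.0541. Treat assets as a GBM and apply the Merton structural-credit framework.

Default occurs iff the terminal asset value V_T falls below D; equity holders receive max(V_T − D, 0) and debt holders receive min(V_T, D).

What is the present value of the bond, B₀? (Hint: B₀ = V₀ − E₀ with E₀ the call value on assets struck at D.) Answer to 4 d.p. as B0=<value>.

d₁ = [ln(V₀/D) + (r + σ²/2)T] / (σ√T)
   = [ln(573.5357/216.4308) + (0.0541 + 0.5·0.3403²)·8.2511] / (0.3403·√8.2511)
   = [0.974549 + 0.924140] / 0.977502 = 1.942388
d₂ = d₁ − σ√T = 1.942388 − 0.977502 = 0.964886
N(d₁) = 0.973955,  N(d₂) = 0.832699,  e^(−rT) = 0.639938
E₀ = V₀·N(d₁) − D·e^(−rT)·N(d₂)
   = 573.5357·0.973955 − 216.4308·0.639938·0.832699 = 443.267272
B₀ = V₀ − E₀ = 573.5357 − 443.267272 = 130.268428

B0=130.2684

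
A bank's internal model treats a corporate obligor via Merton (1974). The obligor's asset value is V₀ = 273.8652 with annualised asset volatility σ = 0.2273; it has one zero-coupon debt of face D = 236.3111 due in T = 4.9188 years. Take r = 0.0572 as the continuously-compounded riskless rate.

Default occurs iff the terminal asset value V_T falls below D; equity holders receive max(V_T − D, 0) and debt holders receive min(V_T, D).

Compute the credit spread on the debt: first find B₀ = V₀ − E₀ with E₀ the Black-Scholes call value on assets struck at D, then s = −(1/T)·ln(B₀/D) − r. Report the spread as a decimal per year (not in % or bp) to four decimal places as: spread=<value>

d₁ = [ln(V₀/D) + (r + σ²/2)T] / (σ√T)
   = [ln(273.8652/236.3111) + (0.0572 + 0.5·0.2273²)·4.9188] / (0.2273·√4.9188)
   = [0.147487 + 0.408421] / 0.504114 = 1.102742
d₂ = d₁ − σ√T = 1.102742 − 0.504114 = 0.598627
N(d₁) = 0.864930,  N(d₂) = 0.725289,  e^(−rT) = 0.754760
E₀ = V₀·N(d₁) − D·e^(−rT)·N(d₂)
   = 273.8652·0.864930 − 236.3111·0.754760·0.725289 = 107.513032
B₀ = V₀ − E₀ = 273.8652 − 107.513032 = 166.352168
spread = −(1/T)·ln(B₀/D) − r = −(1/4.9188)·ln(166.352168/236.3111) − 0.0572 = 0.01416743

spread=0.0142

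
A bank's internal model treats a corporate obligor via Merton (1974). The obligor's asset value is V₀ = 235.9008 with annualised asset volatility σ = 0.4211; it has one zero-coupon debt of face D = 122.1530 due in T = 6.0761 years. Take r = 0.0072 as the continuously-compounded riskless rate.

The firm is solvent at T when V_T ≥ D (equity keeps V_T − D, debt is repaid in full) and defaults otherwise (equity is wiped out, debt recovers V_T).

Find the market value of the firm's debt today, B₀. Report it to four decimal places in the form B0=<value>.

d₁ = [ln(V₀/D) + (r + σ²/2)T] / (σ√T)
   = [ln(235.9008/122.1530) + (0.0072 + 0.5·0.4211²)·6.0761] / (0.4211·√6.0761)
   = [0.658137 + 0.582471] / 1.038001 = 1.195190
d₂ = d₁ − σ√T = 1.195190 − 1.038001 = 0.157189
N(d₁) = 0.883994,  N(d₂) = 0.562452,  e^(−rT) = 0.957195
E₀ = V₀·N(d₁) − D·e^(−rT)·N(d₂)
   = 235.9008·0.883994 − 122.1530·0.957195·0.562452 = 142.770495
B₀ = V₀ − E₀ = 235.9008 − 142.770495 = 93.130305

B0=93.1303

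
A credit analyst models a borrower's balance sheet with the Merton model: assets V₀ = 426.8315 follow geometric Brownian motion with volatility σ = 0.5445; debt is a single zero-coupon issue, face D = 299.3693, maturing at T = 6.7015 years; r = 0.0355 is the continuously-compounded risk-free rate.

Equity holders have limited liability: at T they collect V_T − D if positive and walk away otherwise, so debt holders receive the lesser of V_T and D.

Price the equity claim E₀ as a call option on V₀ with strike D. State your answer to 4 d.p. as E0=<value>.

d₁ = [ln(V₀/D) + (r + σ²/2)T] / (σ√T)
   = [ln(426.8315/299.3693) + (0.0355 + 0.5·0.5445²)·6.7015] / (0.5445·√6.7015)
   = [0.354711 + 1.231334] / 1.409561 = 1.125205
d₂ = d₁ − σ√T = 1.125205 − 1.409561 = -0.284356
N(d₁) = 0.869749,  N(d₂) = 0.388069,  e^(−rT) = 0.788279
E₀ = V₀·N(d₁) − D·e^(−rT)·N(d₂)
   = 426.8315·0.869749 − 299.3693·0.788279·0.388069 = 279.657237

E0=279.6572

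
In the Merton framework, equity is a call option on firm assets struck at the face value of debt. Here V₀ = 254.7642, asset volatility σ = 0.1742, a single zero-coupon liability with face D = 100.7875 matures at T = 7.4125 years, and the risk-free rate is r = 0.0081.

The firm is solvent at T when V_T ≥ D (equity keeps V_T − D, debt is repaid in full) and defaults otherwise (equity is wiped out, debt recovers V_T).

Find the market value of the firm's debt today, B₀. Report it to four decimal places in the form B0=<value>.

B0=94.4237

d₁ = [ln(V₀/D) + (r + σ²/2)T] / (σ√T)
   = [ln(254.7642/100.7875) + (0.0081 + 0.5·0.1742²)·7.4125] / (0.1742·√7.4125)
   = [0.927324 + 0.172510] / 0.474275 = 2.318978
d₂ = d₁ − σ√T = 2.318978 − 0.474275 = 1.844702
N(d₁) = 0.989802,  N(d₂) = 0.967460,  e^(−rT) = 0.941726
E₀ = V₀·N(d₁) − D·e^(−rT)·N(d₂)
   = 254.7642·0.989802 − 100.7875·0.941726·0.967460 = 160.340453
B₀ = V₀ − E₀ = 254.7642 − 160.340453 = 94.423747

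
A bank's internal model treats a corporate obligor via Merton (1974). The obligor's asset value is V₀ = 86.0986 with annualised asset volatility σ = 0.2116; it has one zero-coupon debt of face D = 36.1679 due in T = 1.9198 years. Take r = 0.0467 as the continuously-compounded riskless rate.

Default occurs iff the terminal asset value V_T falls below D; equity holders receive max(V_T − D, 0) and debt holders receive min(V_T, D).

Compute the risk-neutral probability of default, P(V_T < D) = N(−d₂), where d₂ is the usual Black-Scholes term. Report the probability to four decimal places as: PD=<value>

PD=0.0009

d₁ = [ln(V₀/D) + (r + σ²/2)T] / (σ√T)
   = [ln(86.0986/36.1679) + (0.0467 + 0.5·0.2116²)·1.9198] / (0.2116·√1.9198)
   = [0.867321 + 0.132634] / 0.293186 = 3.410647
d₂ = d₁ − σ√T = 3.410647 − 0.293186 = 3.117461
risk-neutral PD = N(−d₂) = N(-3.117461) = 0.000912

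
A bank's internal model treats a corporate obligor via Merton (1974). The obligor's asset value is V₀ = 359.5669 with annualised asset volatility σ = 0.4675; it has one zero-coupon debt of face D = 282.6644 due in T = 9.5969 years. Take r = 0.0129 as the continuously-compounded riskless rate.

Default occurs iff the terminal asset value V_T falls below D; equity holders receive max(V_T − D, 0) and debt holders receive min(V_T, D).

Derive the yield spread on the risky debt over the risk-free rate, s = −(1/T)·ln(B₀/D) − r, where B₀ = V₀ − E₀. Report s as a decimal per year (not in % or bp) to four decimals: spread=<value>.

spread=0.0613

d₁ = [ln(V₀/D) + (r + σ²/2)T] / (σ√T)
   = [ln(359.5669/282.6644) + (0.0129 + 0.5·0.4675²)·9.5969] / (0.4675·√9.5969)
   = [0.240640 + 1.172531] / 1.448262 = 0.975770
d₂ = d₁ − σ√T = 0.975770 − 1.448262 = -0.472491
N(d₁) = 0.835411,  N(d₂) = 0.318288,  e^(−rT) = 0.883557
E₀ = V₀·N(d₁) − D·e^(−rT)·N(d₂)
   = 359.5669·0.835411 − 282.6644·0.883557·0.318288 = 220.893675
B₀ = V₀ − E₀ = 359.5669 − 220.893675 = 138.673225
spread = −(1/T)·ln(B₀/D) − r = −(1/9.5969)·ln(138.673225/282.6644) − 0.0129 = 0.06130522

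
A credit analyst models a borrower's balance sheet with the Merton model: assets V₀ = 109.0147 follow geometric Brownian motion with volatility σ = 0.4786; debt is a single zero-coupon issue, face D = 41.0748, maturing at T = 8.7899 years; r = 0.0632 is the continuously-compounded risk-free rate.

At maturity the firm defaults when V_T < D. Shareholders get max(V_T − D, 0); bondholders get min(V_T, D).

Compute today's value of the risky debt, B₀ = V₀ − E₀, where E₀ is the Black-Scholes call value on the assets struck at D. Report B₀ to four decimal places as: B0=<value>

B0=19.1979

d₁ = [ln(V₀/D) + (r + σ²/2)T] / (σ√T)
   = [ln(109.0147/41.0748) + (0.0632 + 0.5·0.4786²)·8.7899] / (0.4786·√8.7899)
   = [0.976088 + 1.562220] / 1.418942 = 1.788874
d₂ = d₁ − σ√T = 1.788874 − 1.418942 = 0.369931
N(d₁) = 0.963182,  N(d₂) = 0.644283,  e^(−rT) = 0.573773
E₀ = V₀·N(d₁) − D·e^(−rT)·N(d₂)
   = 109.0147·0.963182 − 41.0748·0.573773·0.644283 = 89.816828
B₀ = V₀ − E₀ = 109.0147 − 89.816828 = 19.197872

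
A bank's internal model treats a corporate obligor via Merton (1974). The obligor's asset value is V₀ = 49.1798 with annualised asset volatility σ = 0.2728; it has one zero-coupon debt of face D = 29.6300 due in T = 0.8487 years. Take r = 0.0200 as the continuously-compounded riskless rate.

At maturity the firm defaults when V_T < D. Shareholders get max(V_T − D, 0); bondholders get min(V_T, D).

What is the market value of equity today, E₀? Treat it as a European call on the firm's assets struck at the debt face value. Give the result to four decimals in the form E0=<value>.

d₁ = [ln(V₀/D) + (r + σ²/2)T] / (σ√T)
   = [ln(49.1798/29.6300) + (0.0200 + 0.5·0.2728²)·0.8487] / (0.2728·√0.8487)
   = [0.506696 + 0.048554] / 0.251317 = 2.209362
d₂ = d₁ − σ√T = 2.209362 − 0.251317 = 1.958045
N(d₁) = 0.986425,  N(d₂) = 0.974888,  e^(−rT) = 0.983169
E₀ = V₀·N(d₁) − D·e^(−rT)·N(d₂)
   = 49.1798·0.986425 − 29.6300·0.983169·0.974888 = 20.112448

E0=20.1124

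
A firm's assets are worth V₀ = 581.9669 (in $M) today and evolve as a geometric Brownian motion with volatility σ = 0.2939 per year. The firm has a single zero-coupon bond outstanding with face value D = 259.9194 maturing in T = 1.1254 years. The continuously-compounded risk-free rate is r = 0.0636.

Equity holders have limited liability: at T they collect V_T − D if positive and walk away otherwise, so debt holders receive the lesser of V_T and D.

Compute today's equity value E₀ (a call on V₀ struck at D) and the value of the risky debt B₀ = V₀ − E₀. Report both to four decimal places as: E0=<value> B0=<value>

d₁ = [ln(V₀/D) + (r + σ²/2)T] / (σ√T)
   = [ln(581.9669/259.9194) + (0.0636 + 0.5·0.2939²)·1.1254] / (0.2939·√1.1254)
   = [0.806042 + 0.120180] / 0.311783 = 2.970722
d₂ = d₁ − σ√T = 2.970722 − 0.311783 = 2.658938
N(d₁) = 0.998514,  N(d₂) = 0.996081,  e^(−rT) = 0.930926
E₀ = V₀·N(d₁) − D·e^(−rT)·N(d₂)
   = 581.9669·0.998514 − 259.9194·0.930926·0.996081 = 340.084999
B₀ = V₀ − E₀ = 581.9669 − 340.084999 = 241.881901

E0=340.0850 B0=241.8819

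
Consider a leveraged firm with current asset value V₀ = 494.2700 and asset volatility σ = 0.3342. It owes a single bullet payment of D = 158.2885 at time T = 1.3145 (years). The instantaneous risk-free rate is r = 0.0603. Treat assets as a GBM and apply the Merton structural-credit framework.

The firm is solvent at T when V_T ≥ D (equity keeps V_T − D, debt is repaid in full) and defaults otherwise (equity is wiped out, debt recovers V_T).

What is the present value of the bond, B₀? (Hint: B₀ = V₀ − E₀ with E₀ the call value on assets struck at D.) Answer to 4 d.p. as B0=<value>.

B0=146.2059

d₁ = [ln(V₀/D) + (r + σ²/2)T] / (σ√T)
   = [ln(494.2700/158.2885) + (0.0603 + 0.5·0.3342²)·1.3145] / (0.3342·√1.3145)
   = [1.138663 + 0.152672] / 0.383166 = 3.370173
d₂ = d₁ − σ√T = 3.370173 − 0.383166 = 2.987007
N(d₁) = 0.999624,  N(d₂) = 0.998591,  e^(−rT) = 0.923796
E₀ = V₀·N(d₁) − D·e^(−rT)·N(d₂)
   = 494.2700·0.999624 − 158.2885·0.923796·0.998591 = 348.064093
B₀ = V₀ − E₀ = 494.2700 − 348.064093 = 146.205907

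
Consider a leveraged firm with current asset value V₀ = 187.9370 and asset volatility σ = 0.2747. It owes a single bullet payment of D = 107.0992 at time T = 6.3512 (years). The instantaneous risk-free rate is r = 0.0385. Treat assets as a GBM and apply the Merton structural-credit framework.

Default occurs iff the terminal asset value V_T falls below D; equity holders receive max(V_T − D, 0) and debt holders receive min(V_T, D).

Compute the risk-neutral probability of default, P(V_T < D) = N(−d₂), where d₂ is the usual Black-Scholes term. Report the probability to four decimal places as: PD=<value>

d₁ = [ln(V₀/D) + (r + σ²/2)T] / (σ√T)
   = [ln(187.9370/107.0992) + (0.0385 + 0.5·0.2747²)·6.3512] / (0.2747·√6.3512)
   = [0.562351 + 0.484152] / 0.692288 = 1.511660
d₂ = d₁ − σ√T = 1.511660 − 0.692288 = 0.819373
risk-neutral PD = N(−d₂) = N(-0.819373) = 0.206287

PD=0.2063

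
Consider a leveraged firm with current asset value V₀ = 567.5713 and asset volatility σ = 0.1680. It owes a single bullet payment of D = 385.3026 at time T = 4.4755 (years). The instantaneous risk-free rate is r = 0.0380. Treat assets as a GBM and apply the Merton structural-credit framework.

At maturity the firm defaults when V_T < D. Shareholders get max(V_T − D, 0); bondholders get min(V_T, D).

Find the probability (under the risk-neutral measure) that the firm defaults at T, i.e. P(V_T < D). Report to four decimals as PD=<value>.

d₁ = [ln(V₀/D) + (r + σ²/2)T] / (σ√T)
   = [ln(567.5713/385.3026) + (0.0380 + 0.5·0.1680²)·4.4755] / (0.1680·√4.4755)
   = [0.387337 + 0.233227] / 0.355410 = 1.746051
d₂ = d₁ − σ√T = 1.746051 − 0.355410 = 1.390641
risk-neutral PD = N(−d₂) = N(-1.390641) = 0.082167

PD=0.0822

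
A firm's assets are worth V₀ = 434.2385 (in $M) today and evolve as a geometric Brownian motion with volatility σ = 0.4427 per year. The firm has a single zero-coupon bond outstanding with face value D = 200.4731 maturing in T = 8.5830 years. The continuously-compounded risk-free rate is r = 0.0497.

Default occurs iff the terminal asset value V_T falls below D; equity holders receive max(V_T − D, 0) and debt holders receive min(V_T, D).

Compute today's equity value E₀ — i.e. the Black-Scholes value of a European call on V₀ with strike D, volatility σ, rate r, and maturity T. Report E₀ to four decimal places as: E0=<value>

E0=329.4560

d₁ = [ln(V₀/D) + (r + σ²/2)T] / (σ√T)
   = [ln(434.2385/200.4731) + (0.0497 + 0.5·0.4427²)·8.5830] / (0.4427·√8.5830)
   = [0.772914 + 1.267637] / 1.296967 = 1.573325
d₂ = d₁ − σ√T = 1.573325 − 1.296967 = 0.276357
N(d₁) = 0.942178,  N(d₂) = 0.608863,  e^(−rT) = 0.652741
E₀ = V₀·N(d₁) − D·e^(−rT)·N(d₂)
   = 434.2385·0.942178 − 200.4731·0.652741·0.608863 = 329.456043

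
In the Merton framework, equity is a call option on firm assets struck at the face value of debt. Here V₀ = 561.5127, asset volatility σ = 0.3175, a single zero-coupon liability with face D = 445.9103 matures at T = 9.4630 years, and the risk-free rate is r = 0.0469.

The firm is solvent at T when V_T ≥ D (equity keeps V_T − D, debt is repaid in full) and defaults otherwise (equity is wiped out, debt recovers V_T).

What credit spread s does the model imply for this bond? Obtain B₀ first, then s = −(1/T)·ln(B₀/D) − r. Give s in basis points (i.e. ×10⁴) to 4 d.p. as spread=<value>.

spread=217.3226

d₁ = [ln(V₀/D) + (r + σ²/2)T] / (σ√T)
   = [ln(561.5127/445.9103) + (0.0469 + 0.5·0.3175²)·9.4630] / (0.3175·√9.4630)
   = [0.230517 + 0.920779] / 0.976693 = 1.178769
d₂ = d₁ − σ√T = 1.178769 − 0.976693 = 0.202076
N(d₁) = 0.880755,  N(d₂) = 0.580071,  e^(−rT) = 0.641584
E₀ = V₀·N(d₁) − D·e^(−rT)·N(d₂)
   = 561.5127·0.880755 − 445.9103·0.641584·0.580071 = 328.603031
B₀ = V₀ − E₀ = 561.5127 − 328.603031 = 232.909669
spread = −(1/T)·ln(B₀/D) − r = −(1/9.4630)·ln(232.909669/445.9103) − 0.0469 = 0.02173226
in basis points: 0.02173226 × 10⁴ = 217.3226 bp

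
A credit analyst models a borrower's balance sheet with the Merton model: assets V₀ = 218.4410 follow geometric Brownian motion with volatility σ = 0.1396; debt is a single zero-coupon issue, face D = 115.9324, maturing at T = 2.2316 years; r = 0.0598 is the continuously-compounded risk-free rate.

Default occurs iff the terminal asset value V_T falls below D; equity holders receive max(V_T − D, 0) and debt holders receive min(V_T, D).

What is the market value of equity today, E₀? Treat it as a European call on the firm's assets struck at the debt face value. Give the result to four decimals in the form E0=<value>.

E0=116.9927

d₁ = [ln(V₀/D) + (r + σ²/2)T] / (σ√T)
   = [ln(218.4410/115.9324) + (0.0598 + 0.5·0.1396²)·2.2316] / (0.1396·√2.2316)
   = [0.633509 + 0.155195] / 0.208542 = 3.781987
d₂ = d₁ − σ√T = 3.781987 − 0.208542 = 3.573445
N(d₁) = 0.999922,  N(d₂) = 0.999824,  e^(−rT) = 0.875072
E₀ = V₀·N(d₁) − D·e^(−rT)·N(d₂)
   = 218.4410·0.999922 − 115.9324·0.875072·0.999824 = 116.992739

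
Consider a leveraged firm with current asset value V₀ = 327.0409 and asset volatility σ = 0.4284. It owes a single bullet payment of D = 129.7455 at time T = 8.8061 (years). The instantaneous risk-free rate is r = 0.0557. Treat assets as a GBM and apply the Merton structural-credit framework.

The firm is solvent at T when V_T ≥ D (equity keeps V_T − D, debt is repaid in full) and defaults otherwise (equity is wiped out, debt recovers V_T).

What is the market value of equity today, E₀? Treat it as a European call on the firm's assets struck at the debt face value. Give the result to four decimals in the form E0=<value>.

E0=259.6045

d₁ = [ln(V₀/D) + (r + σ²/2)T] / (σ√T)
   = [ln(327.0409/129.7455) + (0.0557 + 0.5·0.4284²)·8.8061] / (0.4284·√8.8061)
   = [0.924510 + 1.298576] / 1.271280 = 1.748699
d₂ = d₁ − σ√T = 1.748699 − 1.271280 = 0.477419
N(d₁) = 0.959828,  N(d₂) = 0.683468,  e^(−rT) = 0.612320
E₀ = V₀·N(d₁) − D·e^(−rT)·N(d₂)
   = 327.0409·0.959828 − 129.7455·0.612320·0.683468 = 259.604498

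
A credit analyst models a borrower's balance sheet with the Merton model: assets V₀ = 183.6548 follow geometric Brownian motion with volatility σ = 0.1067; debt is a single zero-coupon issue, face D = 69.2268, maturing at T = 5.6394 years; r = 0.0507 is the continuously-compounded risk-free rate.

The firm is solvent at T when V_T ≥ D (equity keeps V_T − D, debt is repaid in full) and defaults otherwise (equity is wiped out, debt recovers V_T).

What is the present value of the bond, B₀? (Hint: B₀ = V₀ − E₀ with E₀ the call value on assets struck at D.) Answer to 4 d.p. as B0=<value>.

d₁ = [ln(V₀/D) + (r + σ²/2)T] / (σ√T)
   = [ln(183.6548/69.2268) + (0.0507 + 0.5·0.1067²)·5.6394] / (0.1067·√5.6394)
   = [0.975670 + 0.318020] / 0.253385 = 5.105628
d₂ = d₁ − σ√T = 5.105628 − 0.253385 = 4.852243
N(d₁) = 1.000000,  N(d₂) = 0.999999,  e^(−rT) = 0.751325
E₀ = V₀·N(d₁) − D·e^(−rT)·N(d₂)
   = 183.6548·1.000000 − 69.2268·0.751325·0.999999 = 131.643008
B₀ = V₀ − E₀ = 183.6548 − 131.643008 = 52.011792

B0=52.0118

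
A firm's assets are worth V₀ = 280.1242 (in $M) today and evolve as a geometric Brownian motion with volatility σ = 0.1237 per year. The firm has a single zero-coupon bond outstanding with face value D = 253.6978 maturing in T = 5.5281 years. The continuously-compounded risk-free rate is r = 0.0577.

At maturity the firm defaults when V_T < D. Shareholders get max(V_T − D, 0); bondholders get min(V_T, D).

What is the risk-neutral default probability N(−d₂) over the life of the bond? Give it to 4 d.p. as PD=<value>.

d₁ = [ln(V₀/D) + (r + σ²/2)T] / (σ√T)
   = [ln(280.1242/253.6978) + (0.0577 + 0.5·0.1237²)·5.5281] / (0.1237·√5.5281)
   = [0.099089 + 0.361266] / 0.290842 = 1.582834
d₂ = d₁ − σ√T = 1.582834 − 0.290842 = 1.291992
risk-neutral PD = N(−d₂) = N(-1.291992) = 0.098180

PD=0.0982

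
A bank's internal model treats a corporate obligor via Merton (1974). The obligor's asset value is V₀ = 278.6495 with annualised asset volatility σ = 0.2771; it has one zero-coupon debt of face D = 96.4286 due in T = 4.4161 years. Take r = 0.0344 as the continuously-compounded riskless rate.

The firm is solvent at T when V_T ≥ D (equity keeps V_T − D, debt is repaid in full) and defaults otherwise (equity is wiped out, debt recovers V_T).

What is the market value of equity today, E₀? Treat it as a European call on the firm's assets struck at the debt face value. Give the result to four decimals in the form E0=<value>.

d₁ = [ln(V₀/D) + (r + σ²/2)T] / (σ√T)
   = [ln(278.6495/96.4286) + (0.0344 + 0.5·0.2771²)·4.4161] / (0.2771·√4.4161)
   = [1.061152 + 0.321458] / 0.582312 = 2.374344
d₂ = d₁ − σ√T = 2.374344 − 0.582312 = 1.792031
N(d₁) = 0.991210,  N(d₂) = 0.963436,  e^(−rT) = 0.859062
E₀ = V₀·N(d₁) − D·e^(−rT)·N(d₂)
   = 278.6495·0.991210 − 96.4286·0.859062·0.963436 = 196.390864

E0=196.3909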